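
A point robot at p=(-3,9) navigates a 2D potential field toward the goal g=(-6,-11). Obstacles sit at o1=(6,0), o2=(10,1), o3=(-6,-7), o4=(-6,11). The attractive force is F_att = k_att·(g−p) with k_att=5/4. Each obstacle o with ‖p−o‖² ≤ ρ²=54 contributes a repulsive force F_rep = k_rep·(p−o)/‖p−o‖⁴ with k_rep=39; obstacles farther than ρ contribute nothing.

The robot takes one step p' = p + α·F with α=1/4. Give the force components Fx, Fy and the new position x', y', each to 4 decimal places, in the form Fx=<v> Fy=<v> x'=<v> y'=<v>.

Fx=-3.0577 Fy=-25.4615 x'=-3.7644 y'=2.6346

F_att = 5/4·(g−p) = 5/4·(-3,-20) = (-3.7500,-25.0000)
o1: d²=162 > ρ²=54 → inactive
o2: d²=233 > ρ²=54 → inactive
o3: d²=265 > ρ²=54 → inactive
o4: d²=13 ≤ ρ²=54; F_rep = 39·(3,-2)/13² = (0.6923,-0.4615)
F = F_att + ΣF_rep = (-3.0577,-25.4615)
p' = p + 1/4·F = (-3.7644,2.6346)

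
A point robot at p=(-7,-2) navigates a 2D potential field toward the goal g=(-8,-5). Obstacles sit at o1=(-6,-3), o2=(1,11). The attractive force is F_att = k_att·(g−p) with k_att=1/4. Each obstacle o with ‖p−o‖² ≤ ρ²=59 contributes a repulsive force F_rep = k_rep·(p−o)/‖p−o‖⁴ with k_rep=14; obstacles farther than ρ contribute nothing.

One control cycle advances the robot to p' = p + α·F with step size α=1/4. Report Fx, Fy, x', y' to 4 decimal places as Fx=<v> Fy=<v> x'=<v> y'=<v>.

F_att = 1/4·(g−p) = 1/4·(-1,-3) = (-0.2500,-0.7500)
o1: d²=2 ≤ ρ²=59; F_rep = 14·(-1,1)/2² = (-3.5000,3.5000)
o2: d²=233 > ρ²=59 → inactive
F = F_att + ΣF_rep = (-3.7500,2.7500)
p' = p + 1/4·F = (-7.9375,-1.3125)

Fx=-3.7500 Fy=2.7500 x'=-7.9375 y'=-1.3125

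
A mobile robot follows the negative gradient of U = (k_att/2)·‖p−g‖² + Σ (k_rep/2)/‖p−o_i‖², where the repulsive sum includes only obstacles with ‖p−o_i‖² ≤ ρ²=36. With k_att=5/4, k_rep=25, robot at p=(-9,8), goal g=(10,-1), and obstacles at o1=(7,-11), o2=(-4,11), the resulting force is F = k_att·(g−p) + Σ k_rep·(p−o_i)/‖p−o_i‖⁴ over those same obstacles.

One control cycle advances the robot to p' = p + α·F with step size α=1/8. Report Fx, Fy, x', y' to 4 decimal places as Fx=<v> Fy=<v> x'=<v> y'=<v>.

Fx=23.6419 Fy=-11.3149 x'=-6.0448 y'=6.5856

F_att = 5/4·(g−p) = 5/4·(19,-9) = (23.7500,-11.2500)
o1: d²=617 > ρ²=36 → inactive
o2: d²=34 ≤ ρ²=36; F_rep = 25·(-5,-3)/34² = (-0.1081,-0.0649)
F = F_att + ΣF_rep = (23.6419,-11.3149)
p' = p + 1/8·F = (-6.0448,6.5856)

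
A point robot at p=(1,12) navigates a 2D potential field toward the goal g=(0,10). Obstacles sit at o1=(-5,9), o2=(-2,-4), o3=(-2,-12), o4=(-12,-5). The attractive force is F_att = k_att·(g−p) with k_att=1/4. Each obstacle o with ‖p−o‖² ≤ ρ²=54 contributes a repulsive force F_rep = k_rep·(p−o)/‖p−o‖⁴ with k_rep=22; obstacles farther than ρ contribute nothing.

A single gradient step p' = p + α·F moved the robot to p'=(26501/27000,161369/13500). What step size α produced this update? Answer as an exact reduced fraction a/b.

α = 1/10

F_att = 1/4·(g−p) = 1/4·(-1,-2) = (-0.2500,-0.5000)
o1: d²=45 ≤ ρ²=54; F_rep = 22·(6,3)/45² = (0.0652,0.0326)
o2: d²=265 > ρ²=54 → inactive
o3: d²=585 > ρ²=54 → inactive
o4: d²=458 > ρ²=54 → inactive
F = F_att + ΣF_rep = (-0.1848,-0.4674)
Δp = p'−p = (-0.0185,-0.0467); α = Δx/Fx = (-499/27000) / (-499/2700) = 1/10
check: Δy/Fy = (-631/13500) / (-631/1350) = 1/10 ✓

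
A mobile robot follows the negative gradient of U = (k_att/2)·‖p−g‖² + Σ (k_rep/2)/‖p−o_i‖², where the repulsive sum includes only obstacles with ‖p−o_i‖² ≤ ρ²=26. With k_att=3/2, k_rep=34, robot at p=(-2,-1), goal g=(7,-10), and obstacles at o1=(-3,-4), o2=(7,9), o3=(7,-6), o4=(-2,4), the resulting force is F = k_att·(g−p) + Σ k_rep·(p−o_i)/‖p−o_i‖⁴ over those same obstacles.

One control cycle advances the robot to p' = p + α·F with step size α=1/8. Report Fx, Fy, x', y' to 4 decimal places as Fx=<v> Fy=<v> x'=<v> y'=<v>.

Fx=13.8400 Fy=-12.7520 x'=-0.2700 y'=-2.5940

F_att = 3/2·(g−p) = 3/2·(9,-9) = (13.5000,-13.5000)
o1: d²=10 ≤ ρ²=26; F_rep = 34·(1,3)/10² = (0.3400,1.0200)
o2: d²=181 > ρ²=26 → inactive
o3: d²=106 > ρ²=26 → inactive
o4: d²=25 ≤ ρ²=26; F_rep = 34·(0,-5)/25² = (0.0000,-0.2720)
F = F_att + ΣF_rep = (13.8400,-12.7520)
p' = p + 1/8·F = (-0.2700,-2.5940)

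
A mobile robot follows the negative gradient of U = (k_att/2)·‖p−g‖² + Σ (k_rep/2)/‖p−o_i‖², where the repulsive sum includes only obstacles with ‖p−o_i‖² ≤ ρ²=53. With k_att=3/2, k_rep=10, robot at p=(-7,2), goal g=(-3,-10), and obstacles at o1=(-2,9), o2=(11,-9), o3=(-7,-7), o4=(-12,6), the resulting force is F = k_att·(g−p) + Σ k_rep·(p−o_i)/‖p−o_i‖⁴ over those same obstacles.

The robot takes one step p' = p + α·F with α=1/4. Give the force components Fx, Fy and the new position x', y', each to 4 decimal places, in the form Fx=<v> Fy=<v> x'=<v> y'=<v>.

F_att = 3/2·(g−p) = 3/2·(4,-12) = (6.0000,-18.0000)
o1: d²=74 > ρ²=53 → inactive
o2: d²=445 > ρ²=53 → inactive
o3: d²=81 > ρ²=53 → inactive
o4: d²=41 ≤ ρ²=53; F_rep = 10·(5,-4)/41² = (0.0297,-0.0238)
F = F_att + ΣF_rep = (6.0297,-18.0238)
p' = p + 1/4·F = (-5.4926,-2.5059)

Fx=6.0297 Fy=-18.0238 x'=-5.4926 y'=-2.5059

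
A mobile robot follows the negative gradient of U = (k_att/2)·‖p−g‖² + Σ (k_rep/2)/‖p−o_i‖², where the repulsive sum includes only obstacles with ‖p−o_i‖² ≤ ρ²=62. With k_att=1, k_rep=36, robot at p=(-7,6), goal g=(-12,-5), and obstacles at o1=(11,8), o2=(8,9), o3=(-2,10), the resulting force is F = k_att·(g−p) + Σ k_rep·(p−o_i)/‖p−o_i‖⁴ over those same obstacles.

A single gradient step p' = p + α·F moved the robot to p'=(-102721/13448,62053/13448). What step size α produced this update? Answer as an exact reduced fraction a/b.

F_att = 1·(g−p) = 1·(-5,-11) = (-5.0000,-11.0000)
o1: d²=328 > ρ²=62 → inactive
o2: d²=234 > ρ²=62 → inactive
o3: d²=41 ≤ ρ²=62; F_rep = 36·(-5,-4)/41² = (-0.1071,-0.0857)
F = F_att + ΣF_rep = (-5.1071,-11.0857)
Δp = p'−p = (-0.6384,-1.3857); α = Δx/Fx = (-8585/13448) / (-8585/1681) = 1/8
check: Δy/Fy = (-18635/13448) / (-18635/1681) = 1/8 ✓

α = 1/8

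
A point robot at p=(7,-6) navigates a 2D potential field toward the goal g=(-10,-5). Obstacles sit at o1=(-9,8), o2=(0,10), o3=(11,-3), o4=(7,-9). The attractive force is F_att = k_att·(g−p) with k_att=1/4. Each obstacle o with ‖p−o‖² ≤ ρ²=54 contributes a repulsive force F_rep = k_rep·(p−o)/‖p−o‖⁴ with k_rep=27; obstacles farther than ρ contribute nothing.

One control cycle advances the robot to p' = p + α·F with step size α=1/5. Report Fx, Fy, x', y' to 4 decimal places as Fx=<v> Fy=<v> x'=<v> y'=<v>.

F_att = 1/4·(g−p) = 1/4·(-17,1) = (-4.2500,0.2500)
o1: d²=452 > ρ²=54 → inactive
o2: d²=305 > ρ²=54 → inactive
o3: d²=25 ≤ ρ²=54; F_rep = 27·(-4,-3)/25² = (-0.1728,-0.1296)
o4: d²=9 ≤ ρ²=54; F_rep = 27·(0,3)/9² = (0.0000,1.0000)
F = F_att + ΣF_rep = (-4.4228,1.1204)
p' = p + 1/5·F = (6.1154,-5.7759)

Fx=-4.4228 Fy=1.1204 x'=6.1154 y'=-5.7759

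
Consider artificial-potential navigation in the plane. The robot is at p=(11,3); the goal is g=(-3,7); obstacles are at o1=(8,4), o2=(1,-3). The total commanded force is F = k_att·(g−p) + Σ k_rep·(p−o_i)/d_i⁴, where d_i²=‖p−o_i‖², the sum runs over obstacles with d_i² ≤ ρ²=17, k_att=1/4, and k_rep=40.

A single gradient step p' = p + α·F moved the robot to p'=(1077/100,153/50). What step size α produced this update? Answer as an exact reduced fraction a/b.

α = 1/10

F_att = 1/4·(g−p) = 1/4·(-14,4) = (-3.5000,1.0000)
o1: d²=10 ≤ ρ²=17; F_rep = 40·(3,-1)/10² = (1.2000,-0.4000)
o2: d²=136 > ρ²=17 → inactive
F = F_att + ΣF_rep = (-2.3000,0.6000)
Δp = p'−p = (-0.2300,0.0600); α = Δx/Fx = (-23/100) / (-23/10) = 1/10
check: Δy/Fy = (3/50) / (3/5) = 1/10 ✓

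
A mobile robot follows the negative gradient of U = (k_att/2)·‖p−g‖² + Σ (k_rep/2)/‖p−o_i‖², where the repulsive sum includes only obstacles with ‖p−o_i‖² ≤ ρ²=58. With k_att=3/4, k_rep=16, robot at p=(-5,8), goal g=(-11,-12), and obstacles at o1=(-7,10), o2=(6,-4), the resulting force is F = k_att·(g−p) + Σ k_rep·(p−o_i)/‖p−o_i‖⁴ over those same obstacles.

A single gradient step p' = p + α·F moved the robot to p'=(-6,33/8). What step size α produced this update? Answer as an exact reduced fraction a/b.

F_att = 3/4·(g−p) = 3/4·(-6,-20) = (-4.5000,-15.0000)
o1: d²=8 ≤ ρ²=58; F_rep = 16·(2,-2)/8² = (0.5000,-0.5000)
o2: d²=265 > ρ²=58 → inactive
F = F_att + ΣF_rep = (-4.0000,-15.5000)
Δp = p'−p = (-1.0000,-3.8750); α = Δx/Fx = (-1) / (-4) = 1/4
check: Δy/Fy = (-31/8) / (-31/2) = 1/4 ✓

α = 1/4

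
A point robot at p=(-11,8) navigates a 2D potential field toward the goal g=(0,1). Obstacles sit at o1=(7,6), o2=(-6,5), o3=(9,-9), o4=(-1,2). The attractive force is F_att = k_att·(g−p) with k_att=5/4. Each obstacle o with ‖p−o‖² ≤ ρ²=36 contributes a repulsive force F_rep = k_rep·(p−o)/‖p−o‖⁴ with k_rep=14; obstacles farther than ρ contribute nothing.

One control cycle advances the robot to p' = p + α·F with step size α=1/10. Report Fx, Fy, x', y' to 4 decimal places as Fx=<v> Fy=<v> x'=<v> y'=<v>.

F_att = 5/4·(g−p) = 5/4·(11,-7) = (13.7500,-8.7500)
o1: d²=328 > ρ²=36 → inactive
o2: d²=34 ≤ ρ²=36; F_rep = 14·(-5,3)/34² = (-0.0606,0.0363)
o3: d²=689 > ρ²=36 → inactive
o4: d²=136 > ρ²=36 → inactive
F = F_att + ΣF_rep = (13.6894,-8.7137)
p' = p + 1/10·F = (-9.6311,7.1286)

Fx=13.6894 Fy=-8.7137 x'=-9.6311 y'=7.1286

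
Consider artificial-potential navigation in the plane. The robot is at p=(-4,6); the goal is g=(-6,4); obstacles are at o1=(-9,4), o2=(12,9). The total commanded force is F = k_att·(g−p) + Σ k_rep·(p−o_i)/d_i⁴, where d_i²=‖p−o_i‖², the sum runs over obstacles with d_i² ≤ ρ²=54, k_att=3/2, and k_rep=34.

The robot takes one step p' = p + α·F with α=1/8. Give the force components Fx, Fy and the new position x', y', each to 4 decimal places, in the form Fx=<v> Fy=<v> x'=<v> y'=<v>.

F_att = 3/2·(g−p) = 3/2·(-2,-2) = (-3.0000,-3.0000)
o1: d²=29 ≤ ρ²=54; F_rep = 34·(5,2)/29² = (0.2021,0.0809)
o2: d²=265 > ρ²=54 → inactive
F = F_att + ΣF_rep = (-2.7979,-2.9191)
p' = p + 1/8·F = (-4.3497,5.6351)

Fx=-2.7979 Fy=-2.9191 x'=-4.3497 y'=5.6351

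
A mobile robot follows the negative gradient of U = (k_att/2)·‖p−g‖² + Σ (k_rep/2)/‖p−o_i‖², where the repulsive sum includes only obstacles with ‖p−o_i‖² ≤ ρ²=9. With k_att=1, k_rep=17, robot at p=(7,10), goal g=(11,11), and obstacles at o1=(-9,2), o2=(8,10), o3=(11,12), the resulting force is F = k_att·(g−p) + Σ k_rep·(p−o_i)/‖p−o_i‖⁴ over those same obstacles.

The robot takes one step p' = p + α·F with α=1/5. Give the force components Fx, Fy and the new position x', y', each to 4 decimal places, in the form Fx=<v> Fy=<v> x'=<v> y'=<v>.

F_att = 1·(g−p) = 1·(4,1) = (4.0000,1.0000)
o1: d²=320 > ρ²=9 → inactive
o2: d²=1 ≤ ρ²=9; F_rep = 17·(-1,0)/1² = (-17.0000,0.0000)
o3: d²=20 > ρ²=9 → inactive
F = F_att + ΣF_rep = (-13.0000,1.0000)
p' = p + 1/5·F = (4.4000,10.2000)

Fx=-13.0000 Fy=1.0000 x'=4.4000 y'=10.2000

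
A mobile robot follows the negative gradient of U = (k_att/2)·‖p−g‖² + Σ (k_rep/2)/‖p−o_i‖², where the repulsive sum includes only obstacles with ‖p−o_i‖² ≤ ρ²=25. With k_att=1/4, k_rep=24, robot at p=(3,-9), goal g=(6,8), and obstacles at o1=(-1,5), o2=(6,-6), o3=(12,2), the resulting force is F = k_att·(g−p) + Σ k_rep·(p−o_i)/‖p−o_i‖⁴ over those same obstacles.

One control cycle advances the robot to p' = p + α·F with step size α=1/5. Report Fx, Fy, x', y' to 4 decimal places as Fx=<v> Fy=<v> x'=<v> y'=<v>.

Fx=0.5278 Fy=4.0278 x'=3.1056 y'=-8.1944

F_att = 1/4·(g−p) = 1/4·(3,17) = (0.7500,4.2500)
o1: d²=212 > ρ²=25 → inactive
o2: d²=18 ≤ ρ²=25; F_rep = 24·(-3,-3)/18² = (-0.2222,-0.2222)
o3: d²=202 > ρ²=25 → inactive
F = F_att + ΣF_rep = (0.5278,4.0278)
p' = p + 1/5·F = (3.1056,-8.1944)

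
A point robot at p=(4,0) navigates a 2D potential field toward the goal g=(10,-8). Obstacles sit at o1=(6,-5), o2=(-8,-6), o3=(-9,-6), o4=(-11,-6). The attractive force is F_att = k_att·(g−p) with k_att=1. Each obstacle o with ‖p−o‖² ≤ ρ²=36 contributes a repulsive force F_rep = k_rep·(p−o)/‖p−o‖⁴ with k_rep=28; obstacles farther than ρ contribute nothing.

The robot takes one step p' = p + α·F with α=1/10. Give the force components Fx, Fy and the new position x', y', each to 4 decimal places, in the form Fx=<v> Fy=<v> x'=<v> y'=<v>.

Fx=5.9334 Fy=-7.8335 x'=4.5933 y'=-0.7834

F_att = 1·(g−p) = 1·(6,-8) = (6.0000,-8.0000)
o1: d²=29 ≤ ρ²=36; F_rep = 28·(-2,5)/29² = (-0.0666,0.1665)
o2: d²=180 > ρ²=36 → inactive
o3: d²=205 > ρ²=36 → inactive
o4: d²=261 > ρ²=36 → inactive
F = F_att + ΣF_rep = (5.9334,-7.8335)
p' = p + 1/10·F = (4.5933,-0.7834)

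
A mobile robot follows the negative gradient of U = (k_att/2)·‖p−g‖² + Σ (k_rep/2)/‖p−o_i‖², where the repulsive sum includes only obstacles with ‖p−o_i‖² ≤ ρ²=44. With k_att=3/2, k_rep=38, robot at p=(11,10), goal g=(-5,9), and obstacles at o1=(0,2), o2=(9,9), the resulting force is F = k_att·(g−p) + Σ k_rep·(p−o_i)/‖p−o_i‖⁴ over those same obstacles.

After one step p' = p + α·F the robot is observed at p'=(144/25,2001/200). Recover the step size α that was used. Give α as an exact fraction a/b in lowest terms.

α = 1/4

F_att = 3/2·(g−p) = 3/2·(-16,-1) = (-24.0000,-1.5000)
o1: d²=185 > ρ²=44 → inactive
o2: d²=5 ≤ ρ²=44; F_rep = 38·(2,1)/5² = (3.0400,1.5200)
F = F_att + ΣF_rep = (-20.9600,0.0200)
Δp = p'−p = (-5.2400,0.0050); α = Δx/Fx = (-131/25) / (-524/25) = 1/4
check: Δy/Fy = (1/200) / (1/50) = 1/4 ✓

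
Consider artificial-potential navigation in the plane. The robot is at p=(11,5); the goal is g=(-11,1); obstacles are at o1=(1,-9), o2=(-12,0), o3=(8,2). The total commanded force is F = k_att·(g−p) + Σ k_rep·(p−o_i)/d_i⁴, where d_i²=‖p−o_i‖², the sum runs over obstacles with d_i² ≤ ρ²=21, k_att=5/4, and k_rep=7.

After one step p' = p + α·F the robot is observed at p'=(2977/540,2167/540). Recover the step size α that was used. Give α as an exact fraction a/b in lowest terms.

α = 1/5

F_att = 5/4·(g−p) = 5/4·(-22,-4) = (-27.5000,-5.0000)
o1: d²=296 > ρ²=21 → inactive
o2: d²=554 > ρ²=21 → inactive
o3: d²=18 ≤ ρ²=21; F_rep = 7·(3,3)/18² = (0.0648,0.0648)
F = F_att + ΣF_rep = (-27.4352,-4.9352)
Δp = p'−p = (-5.4870,-0.9870); α = Δx/Fx = (-2963/540) / (-2963/108) = 1/5
check: Δy/Fy = (-533/540) / (-533/108) = 1/5 ✓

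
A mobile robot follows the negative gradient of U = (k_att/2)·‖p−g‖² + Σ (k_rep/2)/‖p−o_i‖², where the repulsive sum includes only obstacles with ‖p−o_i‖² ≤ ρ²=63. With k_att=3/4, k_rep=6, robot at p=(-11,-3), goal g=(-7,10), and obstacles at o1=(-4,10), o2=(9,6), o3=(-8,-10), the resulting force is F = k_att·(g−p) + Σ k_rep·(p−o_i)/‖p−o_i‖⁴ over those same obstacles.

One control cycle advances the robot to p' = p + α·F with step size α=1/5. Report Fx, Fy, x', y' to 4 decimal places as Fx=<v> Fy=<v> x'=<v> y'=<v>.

Fx=2.9946 Fy=9.7625 x'=-10.4011 y'=-1.0475

F_att = 3/4·(g−p) = 3/4·(4,13) = (3.0000,9.7500)
o1: d²=218 > ρ²=63 → inactive
o2: d²=481 > ρ²=63 → inactive
o3: d²=58 ≤ ρ²=63; F_rep = 6·(-3,7)/58² = (-0.0054,0.0125)
F = F_att + ΣF_rep = (2.9946,9.7625)
p' = p + 1/5·F = (-10.4011,-1.0475)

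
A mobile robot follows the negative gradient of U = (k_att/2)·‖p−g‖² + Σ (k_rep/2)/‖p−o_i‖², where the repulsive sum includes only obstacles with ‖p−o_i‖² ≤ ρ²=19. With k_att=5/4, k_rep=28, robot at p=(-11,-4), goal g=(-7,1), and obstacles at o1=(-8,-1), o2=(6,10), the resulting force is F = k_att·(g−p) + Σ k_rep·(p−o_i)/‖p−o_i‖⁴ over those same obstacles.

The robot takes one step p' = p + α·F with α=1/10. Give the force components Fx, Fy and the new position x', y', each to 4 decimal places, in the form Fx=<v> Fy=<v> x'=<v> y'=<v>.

F_att = 5/4·(g−p) = 5/4·(4,5) = (5.0000,6.2500)
o1: d²=18 ≤ ρ²=19; F_rep = 28·(-3,-3)/18² = (-0.2593,-0.2593)
o2: d²=485 > ρ²=19 → inactive
F = F_att + ΣF_rep = (4.7407,5.9907)
p' = p + 1/10·F = (-10.5259,-3.4009)

Fx=4.7407 Fy=5.9907 x'=-10.5259 y'=-3.4009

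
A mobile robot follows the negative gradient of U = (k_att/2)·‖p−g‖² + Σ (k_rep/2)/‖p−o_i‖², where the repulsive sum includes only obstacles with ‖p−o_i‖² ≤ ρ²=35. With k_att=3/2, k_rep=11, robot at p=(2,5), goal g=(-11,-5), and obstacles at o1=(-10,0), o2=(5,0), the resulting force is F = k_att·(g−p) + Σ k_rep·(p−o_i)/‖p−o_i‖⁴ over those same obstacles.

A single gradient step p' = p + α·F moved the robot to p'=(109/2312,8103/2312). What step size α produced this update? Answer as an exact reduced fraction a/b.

α = 1/10

F_att = 3/2·(g−p) = 3/2·(-13,-10) = (-19.5000,-15.0000)
o1: d²=169 > ρ²=35 → inactive
o2: d²=34 ≤ ρ²=35; F_rep = 11·(-3,5)/34² = (-0.0285,0.0476)
F = F_att + ΣF_rep = (-19.5285,-14.9524)
Δp = p'−p = (-1.9529,-1.4952); α = Δx/Fx = (-4515/2312) / (-22575/1156) = 1/10
check: Δy/Fy = (-3457/2312) / (-17285/1156) = 1/10 ✓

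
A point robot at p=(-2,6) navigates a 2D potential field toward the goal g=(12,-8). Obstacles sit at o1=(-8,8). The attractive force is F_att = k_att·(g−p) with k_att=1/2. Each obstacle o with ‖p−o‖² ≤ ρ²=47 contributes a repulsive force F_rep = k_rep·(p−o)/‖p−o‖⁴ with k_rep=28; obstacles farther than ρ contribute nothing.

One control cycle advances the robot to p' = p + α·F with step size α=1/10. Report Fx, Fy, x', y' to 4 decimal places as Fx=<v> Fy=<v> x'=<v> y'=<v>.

Fx=7.1050 Fy=-7.0350 x'=-1.2895 y'=5.2965

F_att = 1/2·(g−p) = 1/2·(14,-14) = (7.0000,-7.0000)
o1: d²=40 ≤ ρ²=47; F_rep = 28·(6,-2)/40² = (0.1050,-0.0350)
F = F_att + ΣF_rep = (7.1050,-7.0350)
p' = p + 1/10·F = (-1.2895,5.2965)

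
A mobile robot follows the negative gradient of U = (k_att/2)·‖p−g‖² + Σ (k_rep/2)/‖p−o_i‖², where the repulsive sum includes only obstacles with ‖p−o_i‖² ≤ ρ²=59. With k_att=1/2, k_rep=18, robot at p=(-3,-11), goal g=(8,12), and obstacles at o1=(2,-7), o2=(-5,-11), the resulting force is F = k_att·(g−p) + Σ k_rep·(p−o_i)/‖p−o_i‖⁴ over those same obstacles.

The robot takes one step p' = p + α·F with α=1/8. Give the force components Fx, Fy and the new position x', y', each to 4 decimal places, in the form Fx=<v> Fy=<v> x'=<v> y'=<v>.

F_att = 1/2·(g−p) = 1/2·(11,23) = (5.5000,11.5000)
o1: d²=41 ≤ ρ²=59; F_rep = 18·(-5,-4)/41² = (-0.0535,-0.0428)
o2: d²=4 ≤ ρ²=59; F_rep = 18·(2,0)/4² = (2.2500,0.0000)
F = F_att + ΣF_rep = (7.6965,11.4572)
p' = p + 1/8·F = (-2.0379,-9.5679)

Fx=7.6965 Fy=11.4572 x'=-2.0379 y'=-9.5679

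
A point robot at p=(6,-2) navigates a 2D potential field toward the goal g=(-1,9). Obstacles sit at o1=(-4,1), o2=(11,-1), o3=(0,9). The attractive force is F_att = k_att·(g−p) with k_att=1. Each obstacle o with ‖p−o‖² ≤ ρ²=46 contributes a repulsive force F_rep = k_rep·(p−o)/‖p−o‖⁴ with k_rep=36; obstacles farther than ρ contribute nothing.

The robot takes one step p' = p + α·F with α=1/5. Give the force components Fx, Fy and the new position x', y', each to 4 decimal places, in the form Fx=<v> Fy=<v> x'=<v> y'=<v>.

Fx=-7.2663 Fy=10.9467 x'=4.5467 y'=0.1893

F_att = 1·(g−p) = 1·(-7,11) = (-7.0000,11.0000)
o1: d²=109 > ρ²=46 → inactive
o2: d²=26 ≤ ρ²=46; F_rep = 36·(-5,-1)/26² = (-0.2663,-0.0533)
o3: d²=157 > ρ²=46 → inactive
F = F_att + ΣF_rep = (-7.2663,10.9467)
p' = p + 1/5·F = (4.5467,0.1893)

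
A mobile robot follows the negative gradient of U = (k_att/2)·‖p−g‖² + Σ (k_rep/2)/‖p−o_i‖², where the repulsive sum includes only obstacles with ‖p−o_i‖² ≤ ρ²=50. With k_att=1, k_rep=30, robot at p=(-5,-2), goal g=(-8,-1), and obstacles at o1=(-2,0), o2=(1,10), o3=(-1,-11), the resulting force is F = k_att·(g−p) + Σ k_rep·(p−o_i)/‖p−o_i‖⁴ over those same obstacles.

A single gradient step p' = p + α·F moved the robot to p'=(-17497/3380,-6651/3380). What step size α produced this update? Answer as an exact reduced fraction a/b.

F_att = 1·(g−p) = 1·(-3,1) = (-3.0000,1.0000)
o1: d²=13 ≤ ρ²=50; F_rep = 30·(-3,-2)/13² = (-0.5325,-0.3550)
o2: d²=180 > ρ²=50 → inactive
o3: d²=97 > ρ²=50 → inactive
F = F_att + ΣF_rep = (-3.5325,0.6450)
Δp = p'−p = (-0.1766,0.0322); α = Δx/Fx = (-597/3380) / (-597/169) = 1/20
check: Δy/Fy = (109/3380) / (109/169) = 1/20 ✓

α = 1/20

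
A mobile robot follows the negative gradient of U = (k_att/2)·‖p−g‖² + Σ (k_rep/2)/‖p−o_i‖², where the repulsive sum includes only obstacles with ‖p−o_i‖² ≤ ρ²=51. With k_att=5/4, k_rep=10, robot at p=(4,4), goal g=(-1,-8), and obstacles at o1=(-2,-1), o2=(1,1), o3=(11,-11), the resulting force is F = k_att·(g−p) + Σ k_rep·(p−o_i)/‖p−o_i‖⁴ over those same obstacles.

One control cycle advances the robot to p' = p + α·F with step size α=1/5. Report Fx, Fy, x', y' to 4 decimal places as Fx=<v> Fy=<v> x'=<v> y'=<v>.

Fx=-6.1574 Fy=-14.9074 x'=2.7685 y'=1.0185

F_att = 5/4·(g−p) = 5/4·(-5,-12) = (-6.2500,-15.0000)
o1: d²=61 > ρ²=51 → inactive
o2: d²=18 ≤ ρ²=51; F_rep = 10·(3,3)/18² = (0.0926,0.0926)
o3: d²=274 > ρ²=51 → inactive
F = F_att + ΣF_rep = (-6.1574,-14.9074)
p' = p + 1/5·F = (2.7685,1.0185)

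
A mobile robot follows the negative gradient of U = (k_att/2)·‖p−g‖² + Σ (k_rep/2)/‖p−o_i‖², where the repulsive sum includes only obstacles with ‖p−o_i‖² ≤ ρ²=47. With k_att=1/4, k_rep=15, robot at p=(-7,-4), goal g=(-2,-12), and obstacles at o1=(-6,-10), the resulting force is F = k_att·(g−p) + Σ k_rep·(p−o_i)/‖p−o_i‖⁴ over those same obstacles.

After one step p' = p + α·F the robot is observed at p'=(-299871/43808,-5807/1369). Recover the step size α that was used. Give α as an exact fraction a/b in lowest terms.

F_att = 1/4·(g−p) = 1/4·(5,-8) = (1.2500,-2.0000)
o1: d²=37 ≤ ρ²=47; F_rep = 15·(-1,6)/37² = (-0.0110,0.0657)
F = F_att + ΣF_rep = (1.2390,-1.9343)
Δp = p'−p = (0.1549,-0.2418); α = Δx/Fx = (6785/43808) / (6785/5476) = 1/8
check: Δy/Fy = (-331/1369) / (-2648/1369) = 1/8 ✓

α = 1/8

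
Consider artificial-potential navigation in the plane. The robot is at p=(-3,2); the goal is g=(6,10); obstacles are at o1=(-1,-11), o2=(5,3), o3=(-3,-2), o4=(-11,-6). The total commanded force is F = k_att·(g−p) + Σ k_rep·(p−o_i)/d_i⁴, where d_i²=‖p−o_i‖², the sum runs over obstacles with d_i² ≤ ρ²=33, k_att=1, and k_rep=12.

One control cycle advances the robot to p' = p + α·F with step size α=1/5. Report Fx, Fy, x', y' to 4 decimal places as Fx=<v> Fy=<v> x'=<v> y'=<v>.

Fx=9.0000 Fy=8.1875 x'=-1.2000 y'=3.6375

F_att = 1·(g−p) = 1·(9,8) = (9.0000,8.0000)
o1: d²=173 > ρ²=33 → inactive
o2: d²=65 > ρ²=33 → inactive
o3: d²=16 ≤ ρ²=33; F_rep = 12·(0,4)/16² = (0.0000,0.1875)
o4: d²=128 > ρ²=33 → inactive
F = F_att + ΣF_rep = (9.0000,8.1875)
p' = p + 1/5·F = (-1.2000,3.6375)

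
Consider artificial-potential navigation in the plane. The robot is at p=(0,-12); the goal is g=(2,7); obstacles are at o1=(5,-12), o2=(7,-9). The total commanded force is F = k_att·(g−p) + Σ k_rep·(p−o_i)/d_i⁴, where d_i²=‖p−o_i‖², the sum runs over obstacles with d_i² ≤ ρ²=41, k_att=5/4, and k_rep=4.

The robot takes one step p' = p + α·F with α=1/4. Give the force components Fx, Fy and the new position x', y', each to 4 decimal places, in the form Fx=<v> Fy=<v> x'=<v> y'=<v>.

F_att = 5/4·(g−p) = 5/4·(2,19) = (2.5000,23.7500)
o1: d²=25 ≤ ρ²=41; F_rep = 4·(-5,0)/25² = (-0.0320,0.0000)
o2: d²=58 > ρ²=41 → inactive
F = F_att + ΣF_rep = (2.4680,23.7500)
p' = p + 1/4·F = (0.6170,-6.0625)

Fx=2.4680 Fy=23.7500 x'=0.6170 y'=-6.0625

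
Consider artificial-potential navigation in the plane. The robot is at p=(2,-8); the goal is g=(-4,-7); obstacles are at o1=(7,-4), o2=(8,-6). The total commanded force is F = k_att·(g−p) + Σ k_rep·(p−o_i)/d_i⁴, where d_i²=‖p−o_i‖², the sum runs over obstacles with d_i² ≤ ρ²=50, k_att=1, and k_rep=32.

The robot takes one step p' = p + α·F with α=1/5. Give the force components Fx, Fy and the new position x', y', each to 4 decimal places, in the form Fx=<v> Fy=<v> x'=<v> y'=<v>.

F_att = 1·(g−p) = 1·(-6,1) = (-6.0000,1.0000)
o1: d²=41 ≤ ρ²=50; F_rep = 32·(-5,-4)/41² = (-0.0952,-0.0761)
o2: d²=40 ≤ ρ²=50; F_rep = 32·(-6,-2)/40² = (-0.1200,-0.0400)
F = F_att + ΣF_rep = (-6.2152,0.8839)
p' = p + 1/5·F = (0.7570,-7.8232)

Fx=-6.2152 Fy=0.8839 x'=0.7570 y'=-7.8232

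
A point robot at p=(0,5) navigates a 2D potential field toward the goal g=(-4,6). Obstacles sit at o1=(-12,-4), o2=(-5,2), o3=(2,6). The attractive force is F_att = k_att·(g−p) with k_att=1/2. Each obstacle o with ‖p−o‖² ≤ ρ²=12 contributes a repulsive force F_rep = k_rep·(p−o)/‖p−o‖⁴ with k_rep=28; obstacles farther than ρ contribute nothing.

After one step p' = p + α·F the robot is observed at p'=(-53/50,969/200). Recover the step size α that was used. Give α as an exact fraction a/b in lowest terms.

α = 1/4

F_att = 1/2·(g−p) = 1/2·(-4,1) = (-2.0000,0.5000)
o1: d²=225 > ρ²=12 → inactive
o2: d²=34 > ρ²=12 → inactive
o3: d²=5 ≤ ρ²=12; F_rep = 28·(-2,-1)/5² = (-2.2400,-1.1200)
F = F_att + ΣF_rep = (-4.2400,-0.6200)
Δp = p'−p = (-1.0600,-0.1550); α = Δx/Fx = (-53/50) / (-106/25) = 1/4
check: Δy/Fy = (-31/200) / (-31/50) = 1/4 ✓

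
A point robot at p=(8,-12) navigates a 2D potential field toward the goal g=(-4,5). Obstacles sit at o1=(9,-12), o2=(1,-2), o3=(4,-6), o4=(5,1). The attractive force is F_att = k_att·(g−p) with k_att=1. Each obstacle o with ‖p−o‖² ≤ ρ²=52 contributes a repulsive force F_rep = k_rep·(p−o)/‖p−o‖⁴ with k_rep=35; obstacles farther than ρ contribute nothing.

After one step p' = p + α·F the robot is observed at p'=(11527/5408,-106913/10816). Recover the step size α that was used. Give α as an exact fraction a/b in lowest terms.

F_att = 1·(g−p) = 1·(-12,17) = (-12.0000,17.0000)
o1: d²=1 ≤ ρ²=52; F_rep = 35·(-1,0)/1² = (-35.0000,0.0000)
o2: d²=149 > ρ²=52 → inactive
o3: d²=52 ≤ ρ²=52; F_rep = 35·(4,-6)/52² = (0.0518,-0.0777)
o4: d²=178 > ρ²=52 → inactive
F = F_att + ΣF_rep = (-46.9482,16.9223)
Δp = p'−p = (-5.8685,2.1153); α = Δx/Fx = (-31737/5408) / (-31737/676) = 1/8
check: Δy/Fy = (22879/10816) / (22879/1352) = 1/8 ✓

α = 1/8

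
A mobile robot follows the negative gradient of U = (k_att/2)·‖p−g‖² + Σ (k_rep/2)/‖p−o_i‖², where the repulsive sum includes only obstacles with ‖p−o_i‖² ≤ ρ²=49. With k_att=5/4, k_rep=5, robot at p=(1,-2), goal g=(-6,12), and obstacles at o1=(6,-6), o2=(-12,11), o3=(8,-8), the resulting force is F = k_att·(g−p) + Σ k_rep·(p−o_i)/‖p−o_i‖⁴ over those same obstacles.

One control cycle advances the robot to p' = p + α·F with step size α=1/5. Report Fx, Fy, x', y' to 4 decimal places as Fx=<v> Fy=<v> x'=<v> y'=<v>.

F_att = 5/4·(g−p) = 5/4·(-7,14) = (-8.7500,17.5000)
o1: d²=41 ≤ ρ²=49; F_rep = 5·(-5,4)/41² = (-0.0149,0.0119)
o2: d²=338 > ρ²=49 → inactive
o3: d²=85 > ρ²=49 → inactive
F = F_att + ΣF_rep = (-8.7649,17.5119)
p' = p + 1/5·F = (-0.7530,1.5024)

Fx=-8.7649 Fy=17.5119 x'=-0.7530 y'=1.5024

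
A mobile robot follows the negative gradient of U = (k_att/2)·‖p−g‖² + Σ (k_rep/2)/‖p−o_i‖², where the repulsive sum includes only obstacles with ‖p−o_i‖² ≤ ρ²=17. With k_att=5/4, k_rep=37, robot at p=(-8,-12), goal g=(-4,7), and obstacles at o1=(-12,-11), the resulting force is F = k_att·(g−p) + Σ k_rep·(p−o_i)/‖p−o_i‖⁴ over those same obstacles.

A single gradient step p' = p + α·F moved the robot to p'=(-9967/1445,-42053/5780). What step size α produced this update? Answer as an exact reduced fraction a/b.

α = 1/5

F_att = 5/4·(g−p) = 5/4·(4,19) = (5.0000,23.7500)
o1: d²=17 ≤ ρ²=17; F_rep = 37·(4,-1)/17² = (0.5121,-0.1280)
F = F_att + ΣF_rep = (5.5121,23.6220)
Δp = p'−p = (1.1024,4.7244); α = Δx/Fx = (1593/1445) / (1593/289) = 1/5
check: Δy/Fy = (27307/5780) / (27307/1156) = 1/5 ✓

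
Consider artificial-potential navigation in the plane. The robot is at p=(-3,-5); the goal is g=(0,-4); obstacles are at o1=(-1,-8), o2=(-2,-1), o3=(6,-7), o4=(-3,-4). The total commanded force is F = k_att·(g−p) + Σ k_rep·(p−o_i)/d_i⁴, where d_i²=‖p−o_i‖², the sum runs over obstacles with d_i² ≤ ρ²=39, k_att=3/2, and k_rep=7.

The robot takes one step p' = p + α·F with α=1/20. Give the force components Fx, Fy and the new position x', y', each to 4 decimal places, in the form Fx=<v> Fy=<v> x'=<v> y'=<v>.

F_att = 3/2·(g−p) = 3/2·(3,1) = (4.5000,1.5000)
o1: d²=13 ≤ ρ²=39; F_rep = 7·(-2,3)/13² = (-0.0828,0.1243)
o2: d²=17 ≤ ρ²=39; F_rep = 7·(-1,-4)/17² = (-0.0242,-0.0969)
o3: d²=85 > ρ²=39 → inactive
o4: d²=1 ≤ ρ²=39; F_rep = 7·(0,-1)/1² = (0.0000,-7.0000)
F = F_att + ΣF_rep = (4.3929,-5.4726)
p' = p + 1/20·F = (-2.7804,-5.2736)

Fx=4.3929 Fy=-5.4726 x'=-2.7804 y'=-5.2736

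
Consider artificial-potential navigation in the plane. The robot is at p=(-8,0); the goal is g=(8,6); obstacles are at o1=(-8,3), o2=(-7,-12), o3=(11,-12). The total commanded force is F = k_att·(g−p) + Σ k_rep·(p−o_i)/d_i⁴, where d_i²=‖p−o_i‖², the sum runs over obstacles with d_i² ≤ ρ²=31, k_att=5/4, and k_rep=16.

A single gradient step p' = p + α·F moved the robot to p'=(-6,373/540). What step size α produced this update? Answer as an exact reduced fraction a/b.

F_att = 5/4·(g−p) = 5/4·(16,6) = (20.0000,7.5000)
o1: d²=9 ≤ ρ²=31; F_rep = 16·(0,-3)/9² = (0.0000,-0.5926)
o2: d²=145 > ρ²=31 → inactive
o3: d²=505 > ρ²=31 → inactive
F = F_att + ΣF_rep = (20.0000,6.9074)
Δp = p'−p = (2.0000,0.6907); α = Δx/Fx = (2) / (20) = 1/10
check: Δy/Fy = (373/540) / (373/54) = 1/10 ✓

α = 1/10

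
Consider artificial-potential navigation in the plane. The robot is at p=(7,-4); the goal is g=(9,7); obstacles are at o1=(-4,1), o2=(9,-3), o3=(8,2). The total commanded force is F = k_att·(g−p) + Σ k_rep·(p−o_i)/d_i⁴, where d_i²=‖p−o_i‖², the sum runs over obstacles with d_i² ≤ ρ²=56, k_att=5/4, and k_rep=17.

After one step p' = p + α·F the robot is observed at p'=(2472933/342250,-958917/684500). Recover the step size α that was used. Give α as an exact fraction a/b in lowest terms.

F_att = 5/4·(g−p) = 5/4·(2,11) = (2.5000,13.7500)
o1: d²=146 > ρ²=56 → inactive
o2: d²=5 ≤ ρ²=56; F_rep = 17·(-2,-1)/5² = (-1.3600,-0.6800)
o3: d²=37 ≤ ρ²=56; F_rep = 17·(-1,-6)/37² = (-0.0124,-0.0745)
F = F_att + ΣF_rep = (1.1276,12.9955)
Δp = p'−p = (0.2255,2.5991); α = Δx/Fx = (77183/342250) / (77183/68450) = 1/5
check: Δy/Fy = (1779083/684500) / (1779083/136900) = 1/5 ✓

α = 1/5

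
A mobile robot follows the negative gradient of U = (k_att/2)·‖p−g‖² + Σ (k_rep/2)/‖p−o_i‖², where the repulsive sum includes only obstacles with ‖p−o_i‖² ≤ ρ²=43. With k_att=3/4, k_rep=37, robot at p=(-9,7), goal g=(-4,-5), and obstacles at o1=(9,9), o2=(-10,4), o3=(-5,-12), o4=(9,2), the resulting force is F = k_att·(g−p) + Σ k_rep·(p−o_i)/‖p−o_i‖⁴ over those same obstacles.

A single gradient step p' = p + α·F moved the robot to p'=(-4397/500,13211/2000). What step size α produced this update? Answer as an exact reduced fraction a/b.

F_att = 3/4·(g−p) = 3/4·(5,-12) = (3.7500,-9.0000)
o1: d²=328 > ρ²=43 → inactive
o2: d²=10 ≤ ρ²=43; F_rep = 37·(1,3)/10² = (0.3700,1.1100)
o3: d²=377 > ρ²=43 → inactive
o4: d²=349 > ρ²=43 → inactive
F = F_att + ΣF_rep = (4.1200,-7.8900)
Δp = p'−p = (0.2060,-0.3945); α = Δx/Fx = (103/500) / (103/25) = 1/20
check: Δy/Fy = (-789/2000) / (-789/100) = 1/20 ✓

α = 1/20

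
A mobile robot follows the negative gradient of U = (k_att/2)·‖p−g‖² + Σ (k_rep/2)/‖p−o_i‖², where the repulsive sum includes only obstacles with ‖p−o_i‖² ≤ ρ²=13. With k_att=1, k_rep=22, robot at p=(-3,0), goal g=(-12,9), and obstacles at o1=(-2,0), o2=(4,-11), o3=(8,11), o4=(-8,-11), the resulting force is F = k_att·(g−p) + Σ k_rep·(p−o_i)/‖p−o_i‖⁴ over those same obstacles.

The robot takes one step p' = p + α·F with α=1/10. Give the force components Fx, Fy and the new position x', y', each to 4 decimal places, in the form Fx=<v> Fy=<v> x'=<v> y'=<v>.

Fx=-31.0000 Fy=9.0000 x'=-6.1000 y'=0.9000

F_att = 1·(g−p) = 1·(-9,9) = (-9.0000,9.0000)
o1: d²=1 ≤ ρ²=13; F_rep = 22·(-1,0)/1² = (-22.0000,0.0000)
o2: d²=170 > ρ²=13 → inactive
o3: d²=242 > ρ²=13 → inactive
o4: d²=146 > ρ²=13 → inactive
F = F_att + ΣF_rep = (-31.0000,9.0000)
p' = p + 1/10·F = (-6.1000,0.9000)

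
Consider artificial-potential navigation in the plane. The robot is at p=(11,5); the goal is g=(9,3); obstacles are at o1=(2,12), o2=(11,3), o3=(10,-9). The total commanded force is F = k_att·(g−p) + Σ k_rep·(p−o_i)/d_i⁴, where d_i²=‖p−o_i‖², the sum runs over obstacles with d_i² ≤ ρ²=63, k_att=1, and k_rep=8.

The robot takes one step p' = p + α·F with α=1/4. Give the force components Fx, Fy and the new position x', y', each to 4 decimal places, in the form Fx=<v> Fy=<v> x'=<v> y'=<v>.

Fx=-2.0000 Fy=-1.0000 x'=10.5000 y'=4.7500

F_att = 1·(g−p) = 1·(-2,-2) = (-2.0000,-2.0000)
o1: d²=130 > ρ²=63 → inactive
o2: d²=4 ≤ ρ²=63; F_rep = 8·(0,2)/4² = (0.0000,1.0000)
o3: d²=197 > ρ²=63 → inactive
F = F_att + ΣF_rep = (-2.0000,-1.0000)
p' = p + 1/4·F = (10.5000,4.7500)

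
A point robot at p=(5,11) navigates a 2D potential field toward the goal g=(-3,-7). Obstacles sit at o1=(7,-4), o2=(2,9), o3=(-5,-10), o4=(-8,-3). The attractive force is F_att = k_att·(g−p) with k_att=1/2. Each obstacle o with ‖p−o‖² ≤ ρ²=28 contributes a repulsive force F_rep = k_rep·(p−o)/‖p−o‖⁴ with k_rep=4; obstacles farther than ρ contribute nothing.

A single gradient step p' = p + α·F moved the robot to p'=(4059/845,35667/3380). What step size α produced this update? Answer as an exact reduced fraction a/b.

F_att = 1/2·(g−p) = 1/2·(-8,-18) = (-4.0000,-9.0000)
o1: d²=229 > ρ²=28 → inactive
o2: d²=13 ≤ ρ²=28; F_rep = 4·(3,2)/13² = (0.0710,0.0473)
o3: d²=541 > ρ²=28 → inactive
o4: d²=365 > ρ²=28 → inactive
F = F_att + ΣF_rep = (-3.9290,-8.9527)
Δp = p'−p = (-0.1964,-0.4476); α = Δx/Fx = (-166/845) / (-664/169) = 1/20
check: Δy/Fy = (-1513/3380) / (-1513/169) = 1/20 ✓

α = 1/20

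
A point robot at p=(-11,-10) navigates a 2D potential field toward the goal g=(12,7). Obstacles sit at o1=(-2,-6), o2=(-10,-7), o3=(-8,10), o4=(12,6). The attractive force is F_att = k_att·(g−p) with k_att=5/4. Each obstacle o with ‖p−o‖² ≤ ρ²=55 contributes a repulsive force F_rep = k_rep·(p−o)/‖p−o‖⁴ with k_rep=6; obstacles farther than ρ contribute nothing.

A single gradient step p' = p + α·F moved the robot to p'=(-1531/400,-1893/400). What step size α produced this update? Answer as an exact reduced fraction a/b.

F_att = 5/4·(g−p) = 5/4·(23,17) = (28.7500,21.2500)
o1: d²=97 > ρ²=55 → inactive
o2: d²=10 ≤ ρ²=55; F_rep = 6·(-1,-3)/10² = (-0.0600,-0.1800)
o3: d²=409 > ρ²=55 → inactive
o4: d²=785 > ρ²=55 → inactive
F = F_att + ΣF_rep = (28.6900,21.0700)
Δp = p'−p = (7.1725,5.2675); α = Δx/Fx = (2869/400) / (2869/100) = 1/4
check: Δy/Fy = (2107/400) / (2107/100) = 1/4 ✓

α = 1/4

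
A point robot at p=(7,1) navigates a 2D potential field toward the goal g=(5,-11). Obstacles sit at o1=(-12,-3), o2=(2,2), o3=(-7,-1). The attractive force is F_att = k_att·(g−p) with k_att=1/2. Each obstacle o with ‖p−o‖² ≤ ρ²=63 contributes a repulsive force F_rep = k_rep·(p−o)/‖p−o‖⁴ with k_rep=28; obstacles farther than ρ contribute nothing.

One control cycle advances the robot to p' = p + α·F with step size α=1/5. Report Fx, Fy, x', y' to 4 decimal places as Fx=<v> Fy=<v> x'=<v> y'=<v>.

F_att = 1/2·(g−p) = 1/2·(-2,-12) = (-1.0000,-6.0000)
o1: d²=377 > ρ²=63 → inactive
o2: d²=26 ≤ ρ²=63; F_rep = 28·(5,-1)/26² = (0.2071,-0.0414)
o3: d²=200 > ρ²=63 → inactive
F = F_att + ΣF_rep = (-0.7929,-6.0414)
p' = p + 1/5·F = (6.8414,-0.2083)

Fx=-0.7929 Fy=-6.0414 x'=6.8414 y'=-0.2083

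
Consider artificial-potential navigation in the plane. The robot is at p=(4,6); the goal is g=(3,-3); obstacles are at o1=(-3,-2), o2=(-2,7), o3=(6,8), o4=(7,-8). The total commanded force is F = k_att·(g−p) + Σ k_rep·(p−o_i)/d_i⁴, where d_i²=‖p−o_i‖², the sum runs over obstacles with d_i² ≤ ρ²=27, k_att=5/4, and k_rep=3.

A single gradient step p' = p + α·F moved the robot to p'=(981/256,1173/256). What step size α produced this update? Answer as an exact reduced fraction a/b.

F_att = 5/4·(g−p) = 5/4·(-1,-9) = (-1.2500,-11.2500)
o1: d²=113 > ρ²=27 → inactive
o2: d²=37 > ρ²=27 → inactive
o3: d²=8 ≤ ρ²=27; F_rep = 3·(-2,-2)/8² = (-0.0938,-0.0938)
o4: d²=205 > ρ²=27 → inactive
F = F_att + ΣF_rep = (-1.3438,-11.3438)
Δp = p'−p = (-0.1680,-1.4180); α = Δx/Fx = (-43/256) / (-43/32) = 1/8
check: Δy/Fy = (-363/256) / (-363/32) = 1/8 ✓

α = 1/8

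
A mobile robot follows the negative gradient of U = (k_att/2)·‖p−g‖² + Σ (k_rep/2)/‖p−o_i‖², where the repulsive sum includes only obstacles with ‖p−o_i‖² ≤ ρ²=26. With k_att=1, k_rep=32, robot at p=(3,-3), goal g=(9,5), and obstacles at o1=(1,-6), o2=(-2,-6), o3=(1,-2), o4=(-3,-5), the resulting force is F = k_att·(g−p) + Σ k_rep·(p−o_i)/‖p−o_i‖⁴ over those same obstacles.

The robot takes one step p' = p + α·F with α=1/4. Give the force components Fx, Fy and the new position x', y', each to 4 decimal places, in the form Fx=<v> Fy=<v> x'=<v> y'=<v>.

Fx=8.9387 Fy=7.2880 x'=5.2347 y'=-1.1780

F_att = 1·(g−p) = 1·(6,8) = (6.0000,8.0000)
o1: d²=13 ≤ ρ²=26; F_rep = 32·(2,3)/13² = (0.3787,0.5680)
o2: d²=34 > ρ²=26 → inactive
o3: d²=5 ≤ ρ²=26; F_rep = 32·(2,-1)/5² = (2.5600,-1.2800)
o4: d²=40 > ρ²=26 → inactive
F = F_att + ΣF_rep = (8.9387,7.2880)
p' = p + 1/4·F = (5.2347,-1.1780)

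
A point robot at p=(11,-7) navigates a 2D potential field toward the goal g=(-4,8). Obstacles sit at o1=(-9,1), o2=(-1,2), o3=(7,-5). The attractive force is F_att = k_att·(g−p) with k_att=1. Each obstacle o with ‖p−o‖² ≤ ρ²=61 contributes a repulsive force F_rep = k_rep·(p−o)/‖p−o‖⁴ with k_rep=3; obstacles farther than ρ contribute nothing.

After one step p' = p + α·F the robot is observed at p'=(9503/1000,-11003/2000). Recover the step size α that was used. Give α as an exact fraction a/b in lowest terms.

F_att = 1·(g−p) = 1·(-15,15) = (-15.0000,15.0000)
o1: d²=464 > ρ²=61 → inactive
o2: d²=225 > ρ²=61 → inactive
o3: d²=20 ≤ ρ²=61; F_rep = 3·(4,-2)/20² = (0.0300,-0.0150)
F = F_att + ΣF_rep = (-14.9700,14.9850)
Δp = p'−p = (-1.4970,1.4985); α = Δx/Fx = (-1497/1000) / (-1497/100) = 1/10
check: Δy/Fy = (2997/2000) / (2997/200) = 1/10 ✓

α = 1/10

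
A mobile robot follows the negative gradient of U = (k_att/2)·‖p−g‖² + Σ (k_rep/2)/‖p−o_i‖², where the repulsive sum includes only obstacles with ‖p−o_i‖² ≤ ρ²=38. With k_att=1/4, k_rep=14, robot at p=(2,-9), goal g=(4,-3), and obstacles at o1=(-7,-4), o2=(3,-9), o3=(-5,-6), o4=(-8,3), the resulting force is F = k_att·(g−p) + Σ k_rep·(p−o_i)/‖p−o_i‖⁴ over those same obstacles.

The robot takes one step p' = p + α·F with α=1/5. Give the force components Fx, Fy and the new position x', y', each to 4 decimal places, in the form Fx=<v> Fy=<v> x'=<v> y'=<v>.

F_att = 1/4·(g−p) = 1/4·(2,6) = (0.5000,1.5000)
o1: d²=106 > ρ²=38 → inactive
o2: d²=1 ≤ ρ²=38; F_rep = 14·(-1,0)/1² = (-14.0000,0.0000)
o3: d²=58 > ρ²=38 → inactive
o4: d²=244 > ρ²=38 → inactive
F = F_att + ΣF_rep = (-13.5000,1.5000)
p' = p + 1/5·F = (-0.7000,-8.7000)

Fx=-13.5000 Fy=1.5000 x'=-0.7000 y'=-8.7000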